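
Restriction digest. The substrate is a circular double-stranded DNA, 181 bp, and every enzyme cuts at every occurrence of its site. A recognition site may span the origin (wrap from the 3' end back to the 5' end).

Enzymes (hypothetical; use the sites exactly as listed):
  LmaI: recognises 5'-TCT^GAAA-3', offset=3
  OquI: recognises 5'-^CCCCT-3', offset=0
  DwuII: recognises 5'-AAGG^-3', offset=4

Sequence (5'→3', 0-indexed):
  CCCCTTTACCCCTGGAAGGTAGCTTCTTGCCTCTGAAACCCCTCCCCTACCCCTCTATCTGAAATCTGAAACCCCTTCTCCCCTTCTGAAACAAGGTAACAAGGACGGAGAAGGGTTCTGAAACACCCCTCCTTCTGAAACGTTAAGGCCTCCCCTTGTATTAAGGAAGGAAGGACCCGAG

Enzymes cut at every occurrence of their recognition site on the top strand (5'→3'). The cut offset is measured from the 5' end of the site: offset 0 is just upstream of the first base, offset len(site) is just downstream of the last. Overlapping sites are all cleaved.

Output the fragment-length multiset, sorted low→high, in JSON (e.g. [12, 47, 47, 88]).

Per-enzyme occurrences:
  LmaI (TCTGAAA, off=3): starts [31, 57, 64, 84, 116, 133] → cuts [34, 60, 67, 87, 119, 136]
  OquI (CCCCT, off=0): starts [0, 8, 38, 43, 49, 71, 79, 125, 151] → cuts [0, 8, 38, 43, 49, 71, 79, 125, 151]
  DwuII (AAGG, off=4): starts [15, 92, 100, 110, 144, 162, 166, 170] → cuts [19, 96, 104, 114, 148, 166, 170, 174]

Pooled cuts: [0, 8, 19, 34, 38, 43, 49, 60, 67, 71, 79, 87, 96, 104, 114, 119, 125, 136, 148, 151, 166, 170, 174]

Fragment lengths:
  0→8: 8 bp
  8→19: 11 bp
  19→34: 15 bp
  34→38: 4 bp
  38→43: 5 bp
  43→49: 6 bp
  49→60: 11 bp
  60→67: 7 bp
  67→71: 4 bp
  71→79: 8 bp
  79→87: 8 bp
  87→96: 9 bp
  96→104: 8 bp
  104→114: 10 bp
  114→119: 5 bp
  119→125: 6 bp
  125→136: 11 bp
  136→148: 12 bp
  148→151: 3 bp
  151→166: 15 bp
  166→170: 4 bp
  170→174: 4 bp
  174→0 (wrap): 181-174+0 = 7 bp

[3,4,4,4,4,5,5,6,6,7,7,8,8,8,8,9,10,11,11,11,12,15,15]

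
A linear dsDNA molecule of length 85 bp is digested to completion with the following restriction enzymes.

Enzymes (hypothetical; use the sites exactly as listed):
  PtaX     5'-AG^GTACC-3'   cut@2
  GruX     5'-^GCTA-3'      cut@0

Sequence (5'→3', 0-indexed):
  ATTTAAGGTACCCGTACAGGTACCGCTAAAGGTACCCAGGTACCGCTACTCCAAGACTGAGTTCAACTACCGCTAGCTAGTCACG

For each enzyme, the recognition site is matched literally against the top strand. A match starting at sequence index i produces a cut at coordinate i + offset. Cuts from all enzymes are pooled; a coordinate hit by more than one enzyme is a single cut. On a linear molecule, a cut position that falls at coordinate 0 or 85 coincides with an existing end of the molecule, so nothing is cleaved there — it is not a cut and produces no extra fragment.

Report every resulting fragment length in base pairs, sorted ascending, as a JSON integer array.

Scan for sites:
  PtaX AGGTACC/2: at [5, 17, 29, 37] ⇒ [7, 19, 31, 39]
  GruX GCTA/0: at [24, 44, 71, 75] ⇒ [24, 44, 71, 75]

Pooled cuts: [7, 19, 24, 31, 39, 44, 71, 75]

Fragments:
  [0,7): 7 bp
  [7,19): 12 bp
  [19,24): 5 bp
  [24,31): 7 bp
  [31,39): 8 bp
  [39,44): 5 bp
  [44,71): 27 bp
  [71,75): 4 bp
  [75,85): 10 bp

[4,5,5,7,7,8,10,12,27]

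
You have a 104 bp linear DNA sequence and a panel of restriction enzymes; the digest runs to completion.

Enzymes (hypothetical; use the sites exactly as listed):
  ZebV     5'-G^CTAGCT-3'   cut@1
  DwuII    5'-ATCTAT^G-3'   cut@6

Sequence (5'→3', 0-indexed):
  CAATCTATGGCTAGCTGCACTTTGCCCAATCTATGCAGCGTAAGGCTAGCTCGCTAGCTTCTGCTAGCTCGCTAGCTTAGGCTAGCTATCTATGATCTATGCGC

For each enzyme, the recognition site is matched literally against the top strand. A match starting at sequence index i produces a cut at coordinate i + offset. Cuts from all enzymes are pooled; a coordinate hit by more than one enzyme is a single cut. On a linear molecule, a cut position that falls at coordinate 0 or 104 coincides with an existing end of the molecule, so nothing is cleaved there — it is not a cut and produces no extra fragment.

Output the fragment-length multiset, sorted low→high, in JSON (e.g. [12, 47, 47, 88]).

[2,4,7,8,8,8,10,10,11,12,24]

Site scan:
  ZebV (GCTAGCT, off=1): starts [9, 44, 52, 62, 70, 80] → cuts [10, 45, 53, 63, 71, 81]
  DwuII (ATCTATG, off=6): starts [2, 28, 87, 94] → cuts [8, 34, 93, 100]

All cut coordinates (distinct, sorted): [8, 10, 34, 45, 53, 63, 71, 81, 93, 100]

Fragments:
  [0,8): 8 bp
  [8,10): 2 bp
  [10,34): 24 bp
  [34,45): 11 bp
  [45,53): 8 bp
  [53,63): 10 bp
  [63,71): 8 bp
  [71,81): 10 bp
  [81,93): 12 bp
  [93,100): 7 bp
  [100,104): 4 bp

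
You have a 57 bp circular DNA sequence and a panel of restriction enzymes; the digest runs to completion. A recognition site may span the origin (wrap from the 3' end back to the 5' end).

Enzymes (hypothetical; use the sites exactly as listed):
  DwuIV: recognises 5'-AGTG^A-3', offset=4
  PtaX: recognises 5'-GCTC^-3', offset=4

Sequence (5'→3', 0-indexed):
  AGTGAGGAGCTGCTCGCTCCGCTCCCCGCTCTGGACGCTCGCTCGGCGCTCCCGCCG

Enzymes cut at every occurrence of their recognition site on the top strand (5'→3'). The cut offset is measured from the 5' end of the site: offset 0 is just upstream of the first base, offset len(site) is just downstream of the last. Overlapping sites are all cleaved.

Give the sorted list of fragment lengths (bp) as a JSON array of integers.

Site scan:
  DwuIV (AGTGA, off=4): starts [0] → cuts [4]
  PtaX (GCTC, off=4): starts [11, 15, 20, 27, 36, 40, 47] → cuts [15, 19, 24, 31, 40, 44, 51]

Pooled cuts: [4, 15, 19, 24, 31, 40, 44, 51]

Fragments:
  4→15: 11 bp
  15→19: 4 bp
  19→24: 5 bp
  24→31: 7 bp
  31→40: 9 bp
  40→44: 4 bp
  44→51: 7 bp
  51→4 (wrap): 57-51+4 = 10 bp

[4,4,5,7,7,9,10,11]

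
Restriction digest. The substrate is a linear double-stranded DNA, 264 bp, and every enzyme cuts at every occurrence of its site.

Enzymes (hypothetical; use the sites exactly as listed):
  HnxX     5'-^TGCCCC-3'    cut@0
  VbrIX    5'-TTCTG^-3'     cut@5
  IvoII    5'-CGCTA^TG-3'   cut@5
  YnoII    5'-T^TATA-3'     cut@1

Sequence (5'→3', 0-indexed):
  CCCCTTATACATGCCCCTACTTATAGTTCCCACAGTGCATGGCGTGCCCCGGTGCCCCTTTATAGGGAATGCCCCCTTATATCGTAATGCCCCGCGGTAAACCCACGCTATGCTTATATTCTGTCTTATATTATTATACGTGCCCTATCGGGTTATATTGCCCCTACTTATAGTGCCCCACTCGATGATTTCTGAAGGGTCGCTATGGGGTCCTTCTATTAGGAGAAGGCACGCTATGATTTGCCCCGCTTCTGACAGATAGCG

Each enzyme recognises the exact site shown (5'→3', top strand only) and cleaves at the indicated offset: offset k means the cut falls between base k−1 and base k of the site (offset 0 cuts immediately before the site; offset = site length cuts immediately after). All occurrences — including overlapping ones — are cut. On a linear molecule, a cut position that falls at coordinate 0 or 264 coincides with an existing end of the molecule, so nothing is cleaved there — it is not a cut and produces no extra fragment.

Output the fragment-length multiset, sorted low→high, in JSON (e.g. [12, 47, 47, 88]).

Per-enzyme occurrences:
  HnxX TGCCCC/0: at [11, 44, 52, 69, 87, 158, 173, 241] ⇒ [11, 44, 52, 69, 87, 158, 173, 241]
  VbrIX TTCTG/5: at [118, 189, 249] ⇒ [123, 194, 254]
  IvoII CGCTATG/5: at [105, 200, 231] ⇒ [110, 205, 236]
  YnoII TTATA/1: at [4, 20, 59, 76, 113, 125, 133, 152, 167] ⇒ [5, 21, 60, 77, 114, 126, 134, 153, 168]

All cut coordinates (distinct, sorted): [5, 11, 21, 44, 52, 60, 69, 77, 87, 110, 114, 123, 126, 134, 153, 158, 168, 173, 194, 205, 236, 241, 254]

Fragments:
  [0,5): 5 bp
  [5,11): 6 bp
  [11,21): 10 bp
  [21,44): 23 bp
  [44,52): 8 bp
  [52,60): 8 bp
  [60,69): 9 bp
  [69,77): 8 bp
  [77,87): 10 bp
  [87,110): 23 bp
  [110,114): 4 bp
  [114,123): 9 bp
  [123,126): 3 bp
  [126,134): 8 bp
  [134,153): 19 bp
  [153,158): 5 bp
  [158,168): 10 bp
  [168,173): 5 bp
  [173,194): 21 bp
  [194,205): 11 bp
  [205,236): 31 bp
  [236,241): 5 bp
  [241,254): 13 bp
  [254,264): 10 bp

[3,4,5,5,5,5,6,8,8,8,8,9,9,10,10,10,10,11,13,19,21,23,23,31]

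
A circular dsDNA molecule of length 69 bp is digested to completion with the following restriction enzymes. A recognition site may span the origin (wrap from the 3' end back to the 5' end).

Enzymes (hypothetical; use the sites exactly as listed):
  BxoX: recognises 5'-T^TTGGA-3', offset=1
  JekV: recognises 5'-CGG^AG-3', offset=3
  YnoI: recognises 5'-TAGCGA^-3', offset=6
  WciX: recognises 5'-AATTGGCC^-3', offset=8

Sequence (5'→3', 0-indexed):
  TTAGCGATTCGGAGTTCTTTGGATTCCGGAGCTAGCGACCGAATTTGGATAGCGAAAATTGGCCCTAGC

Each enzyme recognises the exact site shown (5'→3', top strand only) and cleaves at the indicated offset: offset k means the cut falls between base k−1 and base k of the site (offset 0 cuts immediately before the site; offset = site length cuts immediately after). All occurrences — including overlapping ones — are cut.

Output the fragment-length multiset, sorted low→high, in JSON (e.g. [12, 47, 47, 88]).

Site scan:
  BxoX TTTGGA/1: at [17, 43] ⇒ [18, 44]
  JekV CGGAG/3: at [9, 26] ⇒ [12, 29]
  YnoI TAGCGA/6: at [1, 32, 49] ⇒ [7, 38, 55]
  WciX AATTGGCC/8: at [56] ⇒ [64]

Pooled cuts: [7, 12, 18, 29, 38, 44, 55, 64]

Fragments:
  7→12: 5 bp
  12→18: 6 bp
  18→29: 11 bp
  29→38: 9 bp
  38→44: 6 bp
  44→55: 11 bp
  55→64: 9 bp
  64→7 (wrap): 69-64+7 = 12 bp

[5,6,6,9,9,11,11,12]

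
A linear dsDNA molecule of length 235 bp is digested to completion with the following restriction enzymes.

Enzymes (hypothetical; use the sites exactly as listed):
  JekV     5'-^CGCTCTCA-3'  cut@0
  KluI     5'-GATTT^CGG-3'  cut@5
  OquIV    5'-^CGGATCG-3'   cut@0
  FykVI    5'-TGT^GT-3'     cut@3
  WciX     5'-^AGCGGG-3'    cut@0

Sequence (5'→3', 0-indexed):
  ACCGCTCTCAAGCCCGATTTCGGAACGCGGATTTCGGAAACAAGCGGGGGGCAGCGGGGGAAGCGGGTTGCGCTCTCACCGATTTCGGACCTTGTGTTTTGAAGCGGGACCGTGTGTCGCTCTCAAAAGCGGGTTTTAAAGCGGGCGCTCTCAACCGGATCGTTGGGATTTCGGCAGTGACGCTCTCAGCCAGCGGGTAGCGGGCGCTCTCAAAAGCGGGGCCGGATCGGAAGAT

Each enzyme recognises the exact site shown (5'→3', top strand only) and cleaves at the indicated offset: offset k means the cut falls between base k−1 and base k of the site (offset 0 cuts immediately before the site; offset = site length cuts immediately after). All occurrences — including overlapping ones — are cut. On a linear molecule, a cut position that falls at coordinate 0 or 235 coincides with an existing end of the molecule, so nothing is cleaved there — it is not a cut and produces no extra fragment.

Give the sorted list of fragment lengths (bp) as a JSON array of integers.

[2,2,6,6,7,7,8,8,9,9,9,10,10,10,10,10,11,12,13,13,14,15,16,18]

Scan for sites:
  JekV CGCTCTCA/0: at [2, 70, 117, 145, 180, 204] ⇒ [2, 70, 117, 145, 180, 204]
  KluI GATTTCGG/5: at [15, 29, 80, 166] ⇒ [20, 34, 85, 171]
  OquIV CGGATCG/0: at [155, 222] ⇒ [155, 222]
  FykVI TGTGT/3: at [92, 112] ⇒ [95, 115]
  WciX AGCGGG/0: at [42, 52, 61, 102, 127, 139, 191, 198, 214] ⇒ [42, 52, 61, 102, 127, 139, 191, 198, 214]

Pooled cuts: [2, 20, 34, 42, 52, 61, 70, 85, 95, 102, 115, 117, 127, 139, 145, 155, 171, 180, 191, 198, 204, 214, 222]

Fragment lengths:
  [0,2): 2 bp
  [2,20): 18 bp
  [20,34): 14 bp
  [34,42): 8 bp
  [42,52): 10 bp
  [52,61): 9 bp
  [61,70): 9 bp
  [70,85): 15 bp
  [85,95): 10 bp
  [95,102): 7 bp
  [102,115): 13 bp
  [115,117): 2 bp
  [117,127): 10 bp
  [127,139): 12 bp
  [139,145): 6 bp
  [145,155): 10 bp
  [155,171): 16 bp
  [171,180): 9 bp
  [180,191): 11 bp
  [191,198): 7 bp
  [198,204): 6 bp
  [204,214): 10 bp
  [214,222): 8 bp
  [222,235): 13 bp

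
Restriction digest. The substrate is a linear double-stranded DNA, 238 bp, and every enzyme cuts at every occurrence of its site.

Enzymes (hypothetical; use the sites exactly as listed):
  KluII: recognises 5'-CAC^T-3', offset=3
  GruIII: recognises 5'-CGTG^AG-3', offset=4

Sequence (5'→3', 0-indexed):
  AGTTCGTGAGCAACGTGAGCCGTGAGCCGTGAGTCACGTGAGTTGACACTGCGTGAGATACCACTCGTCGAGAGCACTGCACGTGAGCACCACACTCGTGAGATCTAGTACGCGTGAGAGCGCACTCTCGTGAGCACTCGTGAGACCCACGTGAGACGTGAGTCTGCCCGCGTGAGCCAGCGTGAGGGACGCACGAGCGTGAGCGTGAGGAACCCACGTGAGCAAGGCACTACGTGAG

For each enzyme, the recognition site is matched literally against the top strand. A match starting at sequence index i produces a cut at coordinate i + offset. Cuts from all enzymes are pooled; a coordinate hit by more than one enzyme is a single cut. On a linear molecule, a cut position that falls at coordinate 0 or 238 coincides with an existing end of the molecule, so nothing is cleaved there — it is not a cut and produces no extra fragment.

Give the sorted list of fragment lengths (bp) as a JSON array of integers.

[2,5,5,5,6,6,6,7,7,7,7,8,8,9,9,9,9,9,10,10,10,11,13,13,14,16,17]

Per-enzyme occurrences:
  KluII CACT/3: at [46, 61, 74, 92, 122, 134, 227] ⇒ [49, 64, 77, 95, 125, 137, 230]
  GruIII CGTGAG/4: at [4, 13, 20, 27, 36, 51, 81, 96, 112, 128, 138, 149, 156, 170, 180, 197, 203, 216, 232] ⇒ [8, 17, 24, 31, 40, 55, 85, 100, 116, 132, 142, 153, 160, 174, 184, 201, 207, 220, 236]

Pooled cuts: [8, 17, 24, 31, 40, 49, 55, 64, 77, 85, 95, 100, 116, 125, 132, 137, 142, 153, 160, 174, 184, 201, 207, 220, 230, 236]

Fragments:
  [0,8): 8 bp
  [8,17): 9 bp
  [17,24): 7 bp
  [24,31): 7 bp
  [31,40): 9 bp
  [40,49): 9 bp
  [49,55): 6 bp
  [55,64): 9 bp
  [64,77): 13 bp
  [77,85): 8 bp
  [85,95): 10 bp
  [95,100): 5 bp
  [100,116): 16 bp
  [116,125): 9 bp
  [125,132): 7 bp
  [132,137): 5 bp
  [137,142): 5 bp
  [142,153): 11 bp
  [153,160): 7 bp
  [160,174): 14 bp
  [174,184): 10 bp
  [184,201): 17 bp
  [201,207): 6 bp
  [207,220): 13 bp
  [220,230): 10 bp
  [230,236): 6 bp
  [236,238): 2 bp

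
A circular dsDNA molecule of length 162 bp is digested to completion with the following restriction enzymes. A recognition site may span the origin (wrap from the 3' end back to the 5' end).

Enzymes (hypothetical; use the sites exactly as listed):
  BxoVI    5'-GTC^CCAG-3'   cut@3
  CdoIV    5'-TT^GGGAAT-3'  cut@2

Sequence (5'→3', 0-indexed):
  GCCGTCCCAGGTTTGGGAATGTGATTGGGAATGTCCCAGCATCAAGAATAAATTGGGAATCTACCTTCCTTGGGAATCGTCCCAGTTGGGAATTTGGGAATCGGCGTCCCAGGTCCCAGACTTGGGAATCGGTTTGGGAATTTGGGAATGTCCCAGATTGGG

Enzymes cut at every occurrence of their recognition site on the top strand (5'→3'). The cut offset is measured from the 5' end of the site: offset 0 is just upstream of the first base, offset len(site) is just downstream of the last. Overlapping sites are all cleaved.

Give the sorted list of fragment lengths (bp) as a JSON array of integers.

Site scan:
  BxoVI GTCCCAG/3: at [3, 32, 78, 105, 112, 149] ⇒ [6, 35, 81, 108, 115, 152]
  CdoIV TTGGGAAT/2: at [12, 24, 52, 69, 85, 93, 121, 133, 141] ⇒ [14, 26, 54, 71, 87, 95, 123, 135, 143]

Pooled cuts: [6, 14, 26, 35, 54, 71, 81, 87, 95, 108, 115, 123, 135, 143, 152]

Fragment lengths:
  6→14: 8 bp
  14→26: 12 bp
  26→35: 9 bp
  35→54: 19 bp
  54→71: 17 bp
  71→81: 10 bp
  81→87: 6 bp
  87→95: 8 bp
  95→108: 13 bp
  108→115: 7 bp
  115→123: 8 bp
  123→135: 12 bp
  135→143: 8 bp
  143→152: 9 bp
  152→6 (wrap): 162-152+6 = 16 bp

[6,7,8,8,8,8,9,9,10,12,12,13,16,17,19]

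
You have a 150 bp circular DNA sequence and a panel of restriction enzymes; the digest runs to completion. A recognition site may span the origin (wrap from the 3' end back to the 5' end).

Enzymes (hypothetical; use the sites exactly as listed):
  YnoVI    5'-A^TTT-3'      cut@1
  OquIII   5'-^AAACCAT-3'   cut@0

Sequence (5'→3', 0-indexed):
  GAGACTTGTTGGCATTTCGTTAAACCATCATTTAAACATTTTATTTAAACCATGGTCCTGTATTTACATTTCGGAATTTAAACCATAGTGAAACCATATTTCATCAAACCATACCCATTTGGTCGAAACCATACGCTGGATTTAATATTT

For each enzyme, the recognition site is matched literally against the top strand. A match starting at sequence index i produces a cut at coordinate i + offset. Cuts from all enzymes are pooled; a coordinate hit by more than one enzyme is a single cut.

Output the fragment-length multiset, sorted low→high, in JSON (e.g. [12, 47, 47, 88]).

[3,3,5,6,7,7,7,8,8,8,8,9,11,12,15,16,17]

Per-enzyme occurrences:
  YnoVI (ATTT, off=1): starts [13, 29, 37, 42, 61, 67, 75, 97, 116, 139, 146] → cuts [14, 30, 38, 43, 62, 68, 76, 98, 117, 140, 147]
  OquIII (AAACCAT, off=0): starts [21, 46, 79, 90, 105, 125] → cuts [21, 46, 79, 90, 105, 125]

All cut coordinates (distinct, sorted): [14, 21, 30, 38, 43, 46, 62, 68, 76, 79, 90, 98, 105, 117, 125, 140, 147]

Fragments:
  14→21: 7 bp
  21→30: 9 bp
  30→38: 8 bp
  38→43: 5 bp
  43→46: 3 bp
  46→62: 16 bp
  62→68: 6 bp
  68→76: 8 bp
  76→79: 3 bp
  79→90: 11 bp
  90→98: 8 bp
  98→105: 7 bp
  105→117: 12 bp
  117→125: 8 bp
  125→140: 15 bp
  140→147: 7 bp
  147→14 (wrap): 150-147+14 = 17 bp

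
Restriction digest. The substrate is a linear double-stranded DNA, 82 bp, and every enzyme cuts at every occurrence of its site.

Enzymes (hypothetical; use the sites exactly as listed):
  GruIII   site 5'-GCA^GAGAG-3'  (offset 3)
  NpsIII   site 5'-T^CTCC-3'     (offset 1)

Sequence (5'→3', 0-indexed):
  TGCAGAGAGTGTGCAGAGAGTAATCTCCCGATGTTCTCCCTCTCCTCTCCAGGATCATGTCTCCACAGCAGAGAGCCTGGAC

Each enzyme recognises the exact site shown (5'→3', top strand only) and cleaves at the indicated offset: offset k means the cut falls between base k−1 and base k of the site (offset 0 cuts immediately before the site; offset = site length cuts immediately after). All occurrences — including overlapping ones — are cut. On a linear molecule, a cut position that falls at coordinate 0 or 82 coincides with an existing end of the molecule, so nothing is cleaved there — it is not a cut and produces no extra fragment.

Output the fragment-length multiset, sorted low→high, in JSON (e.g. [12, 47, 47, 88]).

Site scan:
  GruIII GCAGAGAG/3: at [1, 12, 67] ⇒ [4, 15, 70]
  NpsIII TCTCC/1: at [23, 34, 40, 45, 59] ⇒ [24, 35, 41, 46, 60]

All cut coordinates (distinct, sorted): [4, 15, 24, 35, 41, 46, 60, 70]

Fragment lengths:
  [0,4): 4 bp
  [4,15): 11 bp
  [15,24): 9 bp
  [24,35): 11 bp
  [35,41): 6 bp
  [41,46): 5 bp
  [46,60): 14 bp
  [60,70): 10 bp
  [70,82): 12 bp

[4,5,6,9,10,11,11,12,14]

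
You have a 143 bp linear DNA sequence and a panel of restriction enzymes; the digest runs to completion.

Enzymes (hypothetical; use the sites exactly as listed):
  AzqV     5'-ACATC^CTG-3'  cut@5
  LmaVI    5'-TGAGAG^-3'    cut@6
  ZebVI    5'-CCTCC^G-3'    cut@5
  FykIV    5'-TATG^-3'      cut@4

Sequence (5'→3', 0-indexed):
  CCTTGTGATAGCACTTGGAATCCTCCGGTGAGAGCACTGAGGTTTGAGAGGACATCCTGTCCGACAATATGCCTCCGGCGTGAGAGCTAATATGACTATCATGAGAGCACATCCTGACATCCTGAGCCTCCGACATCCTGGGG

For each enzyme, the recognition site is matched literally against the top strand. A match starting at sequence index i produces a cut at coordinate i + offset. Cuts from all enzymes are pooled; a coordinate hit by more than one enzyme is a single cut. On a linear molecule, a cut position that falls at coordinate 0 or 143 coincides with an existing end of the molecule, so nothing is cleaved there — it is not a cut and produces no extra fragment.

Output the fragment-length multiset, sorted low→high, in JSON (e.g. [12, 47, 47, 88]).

Per-enzyme occurrences:
  AzqV ACATCCTG/5: at [51, 108, 116, 132] ⇒ [56, 113, 121, 137]
  LmaVI TGAGAG/6: at [28, 44, 80, 101] ⇒ [34, 50, 86, 107]
  ZebVI CCTCCG/5: at [21, 71, 126] ⇒ [26, 76, 131]
  FykIV TATG/4: at [67, 90] ⇒ [71, 94]

Pooled cuts: [26, 34, 50, 56, 71, 76, 86, 94, 107, 113, 121, 131, 137]

Fragments:
  [0,26): 26 bp
  [26,34): 8 bp
  [34,50): 16 bp
  [50,56): 6 bp
  [56,71): 15 bp
  [71,76): 5 bp
  [76,86): 10 bp
  [86,94): 8 bp
  [94,107): 13 bp
  [107,113): 6 bp
  [113,121): 8 bp
  [121,131): 10 bp
  [131,137): 6 bp
  [137,143): 6 bp

[5,6,6,6,6,8,8,8,10,10,13,15,16,26]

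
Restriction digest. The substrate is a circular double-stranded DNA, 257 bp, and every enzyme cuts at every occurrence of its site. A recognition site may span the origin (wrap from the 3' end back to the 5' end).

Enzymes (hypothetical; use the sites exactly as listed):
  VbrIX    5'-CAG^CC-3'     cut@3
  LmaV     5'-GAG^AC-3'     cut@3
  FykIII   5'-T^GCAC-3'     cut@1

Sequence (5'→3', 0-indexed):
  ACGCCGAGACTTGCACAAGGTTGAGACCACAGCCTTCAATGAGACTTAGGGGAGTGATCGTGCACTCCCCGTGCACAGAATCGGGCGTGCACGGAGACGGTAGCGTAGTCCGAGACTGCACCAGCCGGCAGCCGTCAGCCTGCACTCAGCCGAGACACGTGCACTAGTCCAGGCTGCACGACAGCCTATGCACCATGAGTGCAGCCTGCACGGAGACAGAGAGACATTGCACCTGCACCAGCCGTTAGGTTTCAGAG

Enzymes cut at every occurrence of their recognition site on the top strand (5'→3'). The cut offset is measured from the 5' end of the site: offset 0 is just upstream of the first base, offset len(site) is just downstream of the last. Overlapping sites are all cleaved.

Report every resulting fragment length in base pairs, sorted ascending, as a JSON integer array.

[3,3,3,4,5,5,5,6,6,7,7,7,7,7,8,8,8,8,8,9,11,11,13,15,15,16,16,18,18]

Per-enzyme occurrences:
  VbrIX (CAGCC, off=3): starts [29, 121, 128, 135, 146, 181, 201, 238] → cuts [32, 124, 131, 138, 149, 184, 204, 241]
  LmaV (GAGAC, off=3): starts [5, 22, 40, 93, 111, 151, 212, 220, 254] → cuts [0, 8, 25, 43, 96, 114, 154, 215, 223]
  FykIII (TGCAC, off=1): starts [11, 60, 71, 87, 116, 140, 159, 174, 188, 206, 227, 233] → cuts [12, 61, 72, 88, 117, 141, 160, 175, 189, 207, 228, 234]

Pooled cuts: [0, 8, 12, 25, 32, 43, 61, 72, 88, 96, 114, 117, 124, 131, 138, 141, 149, 154, 160, 175, 184, 189, 204, 207, 215, 223, 228, 234, 241]

Fragments:
  0→8: 8 bp
  8→12: 4 bp
  12→25: 13 bp
  25→32: 7 bp
  32→43: 11 bp
  43→61: 18 bp
  61→72: 11 bp
  72→88: 16 bp
  88→96: 8 bp
  96→114: 18 bp
  114→117: 3 bp
  117→124: 7 bp
  124→131: 7 bp
  131→138: 7 bp
  138→141: 3 bp
  141→149: 8 bp
  149→154: 5 bp
  154→160: 6 bp
  160→175: 15 bp
  175→184: 9 bp
  184→189: 5 bp
  189→204: 15 bp
  204→207: 3 bp
  207→215: 8 bp
  215→223: 8 bp
  223→228: 5 bp
  228→234: 6 bp
  234→241: 7 bp
  241→0 (wrap): 257-241+0 = 16 bp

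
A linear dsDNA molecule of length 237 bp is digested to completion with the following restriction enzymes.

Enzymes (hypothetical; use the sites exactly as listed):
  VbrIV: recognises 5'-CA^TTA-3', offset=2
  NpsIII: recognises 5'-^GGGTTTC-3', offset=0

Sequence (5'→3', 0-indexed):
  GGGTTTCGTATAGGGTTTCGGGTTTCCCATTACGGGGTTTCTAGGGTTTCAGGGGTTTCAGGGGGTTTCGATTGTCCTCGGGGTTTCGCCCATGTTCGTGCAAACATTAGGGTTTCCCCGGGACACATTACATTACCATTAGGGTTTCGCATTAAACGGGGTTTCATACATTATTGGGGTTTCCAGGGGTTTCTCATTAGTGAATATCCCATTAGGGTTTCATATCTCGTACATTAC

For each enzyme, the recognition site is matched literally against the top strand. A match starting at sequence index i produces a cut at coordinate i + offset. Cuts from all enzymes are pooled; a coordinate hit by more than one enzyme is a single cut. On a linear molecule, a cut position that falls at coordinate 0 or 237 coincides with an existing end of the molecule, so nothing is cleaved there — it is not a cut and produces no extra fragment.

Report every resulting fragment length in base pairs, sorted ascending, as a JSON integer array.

[3,3,3,4,5,5,6,6,7,7,9,9,10,10,10,10,10,12,12,15,18,18,19,26]

Per-enzyme occurrences:
  VbrIV (CATTA, off=2): starts [27, 104, 125, 130, 136, 149, 168, 194, 209, 231] → cuts [29, 106, 127, 132, 138, 151, 170, 196, 211, 233]
  NpsIII (GGGTTTC, off=0): starts [0, 12, 19, 34, 43, 52, 62, 80, 109, 141, 158, 176, 186, 214] → cuts [12, 19, 34, 43, 52, 62, 80, 109, 141, 158, 176, 186, 214] (position 0 is a terminus of the linear molecule — no cut)

Pooled cuts: [12, 19, 29, 34, 43, 52, 62, 80, 106, 109, 127, 132, 138, 141, 151, 158, 170, 176, 186, 196, 211, 214, 233]

Fragment lengths:
  [0,12): 12 bp
  [12,19): 7 bp
  [19,29): 10 bp
  [29,34): 5 bp
  [34,43): 9 bp
  [43,52): 9 bp
  [52,62): 10 bp
  [62,80): 18 bp
  [80,106): 26 bp
  [106,109): 3 bp
  [109,127): 18 bp
  [127,132): 5 bp
  [132,138): 6 bp
  [138,141): 3 bp
  [141,151): 10 bp
  [151,158): 7 bp
  [158,170): 12 bp
  [170,176): 6 bp
  [176,186): 10 bp
  [186,196): 10 bp
  [196,211): 15 bp
  [211,214): 3 bp
  [214,233): 19 bp
  [233,237): 4 bp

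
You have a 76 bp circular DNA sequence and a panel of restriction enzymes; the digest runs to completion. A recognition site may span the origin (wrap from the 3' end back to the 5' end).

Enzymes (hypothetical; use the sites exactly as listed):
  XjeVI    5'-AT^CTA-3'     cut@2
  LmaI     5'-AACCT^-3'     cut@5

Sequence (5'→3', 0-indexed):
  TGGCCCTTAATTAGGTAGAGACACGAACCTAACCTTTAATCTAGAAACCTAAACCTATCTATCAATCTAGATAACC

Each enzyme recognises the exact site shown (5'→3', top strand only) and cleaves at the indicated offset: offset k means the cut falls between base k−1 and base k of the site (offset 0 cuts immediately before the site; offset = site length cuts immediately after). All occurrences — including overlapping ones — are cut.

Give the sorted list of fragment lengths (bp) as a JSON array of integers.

[2,5,5,6,8,10,11,29]

Site scan:
  XjeVI ATCTA/2: at [38, 56, 64] ⇒ [40, 58, 66]
  LmaI AACCT/5: at [25, 30, 45, 51, 72] ⇒ [1, 30, 35, 50, 56]

All cut coordinates (distinct, sorted): [1, 30, 35, 40, 50, 56, 58, 66]

Fragments:
  1→30: 29 bp
  30→35: 5 bp
  35→40: 5 bp
  40→50: 10 bp
  50→56: 6 bp
  56→58: 2 bp
  58→66: 8 bp
  66→1 (wrap): 76-66+1 = 11 bp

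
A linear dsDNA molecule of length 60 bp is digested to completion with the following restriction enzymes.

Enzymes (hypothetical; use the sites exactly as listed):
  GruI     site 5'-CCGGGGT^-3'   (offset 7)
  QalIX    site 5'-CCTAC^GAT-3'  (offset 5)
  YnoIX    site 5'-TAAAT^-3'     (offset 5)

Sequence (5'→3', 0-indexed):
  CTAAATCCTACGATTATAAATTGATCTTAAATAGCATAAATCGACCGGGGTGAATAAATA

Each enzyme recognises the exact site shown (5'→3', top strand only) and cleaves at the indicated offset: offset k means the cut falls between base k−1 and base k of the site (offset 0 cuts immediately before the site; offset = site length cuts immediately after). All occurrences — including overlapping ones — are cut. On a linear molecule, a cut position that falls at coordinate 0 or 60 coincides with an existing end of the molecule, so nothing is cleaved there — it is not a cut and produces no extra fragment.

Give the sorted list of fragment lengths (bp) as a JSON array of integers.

Per-enzyme occurrences:
  GruI CCGGGGT/7: at [44] ⇒ [51]
  QalIX CCTACGAT/5: at [6] ⇒ [11]
  YnoIX TAAAT/5: at [1, 16, 27, 36, 54] ⇒ [6, 21, 32, 41, 59]

Pooled cuts: [6, 11, 21, 32, 41, 51, 59]

Fragments:
  [0,6): 6 bp
  [6,11): 5 bp
  [11,21): 10 bp
  [21,32): 11 bp
  [32,41): 9 bp
  [41,51): 10 bp
  [51,59): 8 bp
  [59,60): 1 bp

[1,5,6,8,9,10,10,11]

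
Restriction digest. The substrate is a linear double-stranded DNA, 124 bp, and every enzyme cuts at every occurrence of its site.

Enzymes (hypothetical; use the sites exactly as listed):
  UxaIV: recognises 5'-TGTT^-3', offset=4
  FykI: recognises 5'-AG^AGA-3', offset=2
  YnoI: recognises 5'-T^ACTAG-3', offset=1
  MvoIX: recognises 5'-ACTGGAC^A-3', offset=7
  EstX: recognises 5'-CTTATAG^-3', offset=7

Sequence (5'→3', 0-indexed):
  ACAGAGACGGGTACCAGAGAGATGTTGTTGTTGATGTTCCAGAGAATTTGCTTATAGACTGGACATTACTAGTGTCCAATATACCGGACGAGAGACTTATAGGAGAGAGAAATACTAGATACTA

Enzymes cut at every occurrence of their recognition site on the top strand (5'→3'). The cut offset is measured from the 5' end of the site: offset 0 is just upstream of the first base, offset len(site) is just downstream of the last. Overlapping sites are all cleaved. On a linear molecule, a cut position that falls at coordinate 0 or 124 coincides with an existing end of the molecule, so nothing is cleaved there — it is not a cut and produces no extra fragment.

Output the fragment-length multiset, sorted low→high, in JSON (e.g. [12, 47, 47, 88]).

Per-enzyme occurrences:
  UxaIV (TGTT, off=4): starts [22, 25, 28, 34] → cuts [26, 29, 32, 38]
  FykI (AGAGA, off=2): starts [2, 15, 17, 40, 90, 103, 105] → cuts [4, 17, 19, 42, 92, 105, 107]
  YnoI (TACTAG, off=1): starts [66, 112] → cuts [67, 113]
  MvoIX (ACTGGACA, off=7): starts [57] → cuts [64]
  EstX (CTTATAG, off=7): starts [50, 95] → cuts [57, 102]

All cut coordinates (distinct, sorted): [4, 17, 19, 26, 29, 32, 38, 42, 57, 64, 67, 92, 102, 105, 107, 113]

Fragment lengths:
  [0,4): 4 bp
  [4,17): 13 bp
  [17,19): 2 bp
  [19,26): 7 bp
  [26,29): 3 bp
  [29,32): 3 bp
  [32,38): 6 bp
  [38,42): 4 bp
  [42,57): 15 bp
  [57,64): 7 bp
  [64,67): 3 bp
  [67,92): 25 bp
  [92,102): 10 bp
  [102,105): 3 bp
  [105,107): 2 bp
  [107,113): 6 bp
  [113,124): 11 bp

[2,2,3,3,3,3,4,4,6,6,7,7,10,11,13,15,25]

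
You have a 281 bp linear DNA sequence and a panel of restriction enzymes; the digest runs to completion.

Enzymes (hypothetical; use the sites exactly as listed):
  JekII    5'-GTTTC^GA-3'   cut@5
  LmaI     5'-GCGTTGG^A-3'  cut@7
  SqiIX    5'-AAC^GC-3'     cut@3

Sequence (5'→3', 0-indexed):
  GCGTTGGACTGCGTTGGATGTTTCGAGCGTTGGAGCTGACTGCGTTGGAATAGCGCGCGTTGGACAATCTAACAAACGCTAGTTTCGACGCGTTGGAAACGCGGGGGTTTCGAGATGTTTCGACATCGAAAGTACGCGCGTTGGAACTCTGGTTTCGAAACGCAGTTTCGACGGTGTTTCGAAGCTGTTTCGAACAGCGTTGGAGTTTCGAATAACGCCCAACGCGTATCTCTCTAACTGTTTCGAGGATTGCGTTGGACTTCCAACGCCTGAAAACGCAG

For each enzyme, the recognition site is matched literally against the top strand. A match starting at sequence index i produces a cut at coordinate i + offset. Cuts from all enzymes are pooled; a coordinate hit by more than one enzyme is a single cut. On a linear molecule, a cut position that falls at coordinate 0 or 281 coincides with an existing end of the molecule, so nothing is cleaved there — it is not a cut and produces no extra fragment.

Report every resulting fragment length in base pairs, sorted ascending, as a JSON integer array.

[4,4,5,6,7,7,7,7,8,9,9,9,10,10,10,10,11,11,11,12,12,14,14,15,15,21,23]

Site scan:
  JekII GTTTCGA/5: at [19, 81, 106, 116, 151, 164, 175, 186, 204, 239] ⇒ [24, 86, 111, 121, 156, 169, 180, 191, 209, 244]
  LmaI GCGTTGGA/7: at [0, 10, 26, 41, 56, 89, 137, 196, 251] ⇒ [7, 17, 33, 48, 63, 96, 144, 203, 258]
  SqiIX AACGC/3: at [74, 97, 158, 213, 220, 264, 274] ⇒ [77, 100, 161, 216, 223, 267, 277]

All cut coordinates (distinct, sorted): [7, 17, 24, 33, 48, 63, 77, 86, 96, 100, 111, 121, 144, 156, 161, 169, 180, 191, 203, 209, 216, 223, 244, 258, 267, 277]

Fragments:
  [0,7): 7 bp
  [7,17): 10 bp
  [17,24): 7 bp
  [24,33): 9 bp
  [33,48): 15 bp
  [48,63): 15 bp
  [63,77): 14 bp
  [77,86): 9 bp
  [86,96): 10 bp
  [96,100): 4 bp
  [100,111): 11 bp
  [111,121): 10 bp
  [121,144): 23 bp
  [144,156): 12 bp
  [156,161): 5 bp
  [161,169): 8 bp
  [169,180): 11 bp
  [180,191): 11 bp
  [191,203): 12 bp
  [203,209): 6 bp
  [209,216): 7 bp
  [216,223): 7 bp
  [223,244): 21 bp
  [244,258): 14 bp
  [258,267): 9 bp
  [267,277): 10 bp
  [277,281): 4 bp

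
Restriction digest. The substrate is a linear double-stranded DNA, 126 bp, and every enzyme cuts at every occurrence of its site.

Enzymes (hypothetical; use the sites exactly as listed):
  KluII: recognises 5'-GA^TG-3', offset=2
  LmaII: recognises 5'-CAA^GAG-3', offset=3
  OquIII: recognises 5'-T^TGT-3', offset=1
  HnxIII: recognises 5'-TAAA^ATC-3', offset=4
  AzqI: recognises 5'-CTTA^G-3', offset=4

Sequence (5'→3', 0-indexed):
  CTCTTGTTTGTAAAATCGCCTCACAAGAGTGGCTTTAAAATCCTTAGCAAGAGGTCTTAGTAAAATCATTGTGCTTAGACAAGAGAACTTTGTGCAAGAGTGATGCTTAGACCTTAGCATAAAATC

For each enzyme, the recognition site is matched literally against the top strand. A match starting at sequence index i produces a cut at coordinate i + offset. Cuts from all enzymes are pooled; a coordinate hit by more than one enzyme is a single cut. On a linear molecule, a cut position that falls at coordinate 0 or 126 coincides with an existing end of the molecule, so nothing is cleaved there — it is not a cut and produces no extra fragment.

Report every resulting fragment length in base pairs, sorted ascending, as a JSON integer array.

[3,4,4,4,5,5,5,6,6,6,7,7,7,7,8,8,9,12,13]

Site scan:
  KluII (GATG, off=2): starts [101] → cuts [103]
  LmaII (CAAGAG, off=3): starts [23, 47, 79, 94] → cuts [26, 50, 82, 97]
  OquIII (TTGT, off=1): starts [3, 7, 68, 89] → cuts [4, 8, 69, 90]
  HnxIII (TAAAATC, off=4): starts [10, 35, 60, 119] → cuts [14, 39, 64, 123]
  AzqI (CTTAG, off=4): starts [42, 55, 73, 105, 112] → cuts [46, 59, 77, 109, 116]

All cut coordinates (distinct, sorted): [4, 8, 14, 26, 39, 46, 50, 59, 64, 69, 77, 82, 90, 97, 103, 109, 116, 123]

Fragment lengths:
  [0,4): 4 bp
  [4,8): 4 bp
  [8,14): 6 bp
  [14,26): 12 bp
  [26,39): 13 bp
  [39,46): 7 bp
  [46,50): 4 bp
  [50,59): 9 bp
  [59,64): 5 bp
  [64,69): 5 bp
  [69,77): 8 bp
  [77,82): 5 bp
  [82,90): 8 bp
  [90,97): 7 bp
  [97,103): 6 bp
  [103,109): 6 bp
  [109,116): 7 bp
  [116,123): 7 bp
  [123,126): 3 bp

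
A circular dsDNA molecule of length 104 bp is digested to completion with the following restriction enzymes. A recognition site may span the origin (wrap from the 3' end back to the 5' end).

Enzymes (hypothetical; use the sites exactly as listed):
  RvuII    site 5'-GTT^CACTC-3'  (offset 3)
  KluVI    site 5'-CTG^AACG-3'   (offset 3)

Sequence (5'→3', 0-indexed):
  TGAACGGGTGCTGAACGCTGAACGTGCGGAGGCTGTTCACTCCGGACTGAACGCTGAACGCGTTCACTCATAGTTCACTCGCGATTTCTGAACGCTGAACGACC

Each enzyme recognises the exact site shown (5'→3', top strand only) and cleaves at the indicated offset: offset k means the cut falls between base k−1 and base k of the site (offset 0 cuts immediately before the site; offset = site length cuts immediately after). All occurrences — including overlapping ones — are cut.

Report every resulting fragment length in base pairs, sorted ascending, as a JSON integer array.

[7,7,7,8,9,11,11,12,15,17]

Per-enzyme occurrences:
  RvuII (GTTCACTC, off=3): starts [34, 61, 72] → cuts [37, 64, 75]
  KluVI (CTGAACG, off=3): starts [10, 17, 46, 53, 87, 94, 103] → cuts [2, 13, 20, 49, 56, 90, 97]

All cut coordinates (distinct, sorted): [2, 13, 20, 37, 49, 56, 64, 75, 90, 97]

Fragments:
  2→13: 11 bp
  13→20: 7 bp
  20→37: 17 bp
  37→49: 12 bp
  49→56: 7 bp
  56→64: 8 bp
  64→75: 11 bp
  75→90: 15 bp
  90→97: 7 bp
  97→2 (wrap): 104-97+2 = 9 bp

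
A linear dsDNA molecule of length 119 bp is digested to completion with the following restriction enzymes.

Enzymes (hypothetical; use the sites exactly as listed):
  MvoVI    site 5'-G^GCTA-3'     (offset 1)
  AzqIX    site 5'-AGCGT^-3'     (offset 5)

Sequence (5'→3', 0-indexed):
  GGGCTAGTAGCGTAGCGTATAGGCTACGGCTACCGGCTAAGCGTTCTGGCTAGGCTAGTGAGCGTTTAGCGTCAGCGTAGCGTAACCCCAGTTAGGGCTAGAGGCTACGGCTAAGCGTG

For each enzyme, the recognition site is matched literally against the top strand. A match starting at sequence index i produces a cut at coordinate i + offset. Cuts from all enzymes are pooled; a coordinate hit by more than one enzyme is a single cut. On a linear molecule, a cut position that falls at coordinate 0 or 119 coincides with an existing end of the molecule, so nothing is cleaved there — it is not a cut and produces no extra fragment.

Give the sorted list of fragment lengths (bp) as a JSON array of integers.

[1,2,4,4,5,5,5,6,6,6,7,7,7,9,9,11,12,13]

Site scan:
  MvoVI GGCTA/1: at [1, 21, 27, 34, 47, 52, 95, 102, 108] ⇒ [2, 22, 28, 35, 48, 53, 96, 103, 109]
  AzqIX AGCGT/5: at [8, 13, 39, 60, 67, 73, 78, 113] ⇒ [13, 18, 44, 65, 72, 78, 83, 118]

All cut coordinates (distinct, sorted): [2, 13, 18, 22, 28, 35, 44, 48, 53, 65, 72, 78, 83, 96, 103, 109, 118]

Fragment lengths:
  [0,2): 2 bp
  [2,13): 11 bp
  [13,18): 5 bp
  [18,22): 4 bp
  [22,28): 6 bp
  [28,35): 7 bp
  [35,44): 9 bp
  [44,48): 4 bp
  [48,53): 5 bp
  [53,65): 12 bp
  [65,72): 7 bp
  [72,78): 6 bp
  [78,83): 5 bp
  [83,96): 13 bp
  [96,103): 7 bp
  [103,109): 6 bp
  [109,118): 9 bp
  [118,119): 1 bp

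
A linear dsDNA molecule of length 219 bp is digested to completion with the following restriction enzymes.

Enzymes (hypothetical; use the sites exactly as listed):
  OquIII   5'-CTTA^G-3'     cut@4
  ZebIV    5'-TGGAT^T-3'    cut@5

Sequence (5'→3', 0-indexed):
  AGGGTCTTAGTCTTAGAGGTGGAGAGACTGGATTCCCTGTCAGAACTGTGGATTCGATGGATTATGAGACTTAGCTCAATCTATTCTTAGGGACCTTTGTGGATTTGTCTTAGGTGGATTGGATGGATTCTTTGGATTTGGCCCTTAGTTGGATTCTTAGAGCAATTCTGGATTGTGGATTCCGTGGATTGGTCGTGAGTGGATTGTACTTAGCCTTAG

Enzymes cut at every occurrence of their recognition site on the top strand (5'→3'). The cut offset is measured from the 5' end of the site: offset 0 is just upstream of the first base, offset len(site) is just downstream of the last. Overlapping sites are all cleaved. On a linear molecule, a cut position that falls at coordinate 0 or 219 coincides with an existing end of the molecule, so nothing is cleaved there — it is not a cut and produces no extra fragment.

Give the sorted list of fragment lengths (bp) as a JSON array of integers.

Site scan:
  OquIII (CTTAG, off=4): starts [5, 11, 69, 85, 108, 143, 155, 208, 214] → cuts [9, 15, 73, 89, 112, 147, 159, 212, 218]
  ZebIV (TGGATT, off=5): starts [28, 48, 57, 99, 114, 123, 132, 149, 168, 175, 184, 199] → cuts [33, 53, 62, 104, 119, 128, 137, 154, 173, 180, 189, 204]

Pooled cuts: [9, 15, 33, 53, 62, 73, 89, 104, 112, 119, 128, 137, 147, 154, 159, 173, 180, 189, 204, 212, 218]

Fragment lengths:
  [0,9): 9 bp
  [9,15): 6 bp
  [15,33): 18 bp
  [33,53): 20 bp
  [53,62): 9 bp
  [62,73): 11 bp
  [73,89): 16 bp
  [89,104): 15 bp
  [104,112): 8 bp
  [112,119): 7 bp
  [119,128): 9 bp
  [128,137): 9 bp
  [137,147): 10 bp
  [147,154): 7 bp
  [154,159): 5 bp
  [159,173): 14 bp
  [173,180): 7 bp
  [180,189): 9 bp
  [189,204): 15 bp
  [204,212): 8 bp
  [212,218): 6 bp
  [218,219): 1 bp

[1,5,6,6,7,7,7,8,8,9,9,9,9,9,10,11,14,15,15,16,18,20]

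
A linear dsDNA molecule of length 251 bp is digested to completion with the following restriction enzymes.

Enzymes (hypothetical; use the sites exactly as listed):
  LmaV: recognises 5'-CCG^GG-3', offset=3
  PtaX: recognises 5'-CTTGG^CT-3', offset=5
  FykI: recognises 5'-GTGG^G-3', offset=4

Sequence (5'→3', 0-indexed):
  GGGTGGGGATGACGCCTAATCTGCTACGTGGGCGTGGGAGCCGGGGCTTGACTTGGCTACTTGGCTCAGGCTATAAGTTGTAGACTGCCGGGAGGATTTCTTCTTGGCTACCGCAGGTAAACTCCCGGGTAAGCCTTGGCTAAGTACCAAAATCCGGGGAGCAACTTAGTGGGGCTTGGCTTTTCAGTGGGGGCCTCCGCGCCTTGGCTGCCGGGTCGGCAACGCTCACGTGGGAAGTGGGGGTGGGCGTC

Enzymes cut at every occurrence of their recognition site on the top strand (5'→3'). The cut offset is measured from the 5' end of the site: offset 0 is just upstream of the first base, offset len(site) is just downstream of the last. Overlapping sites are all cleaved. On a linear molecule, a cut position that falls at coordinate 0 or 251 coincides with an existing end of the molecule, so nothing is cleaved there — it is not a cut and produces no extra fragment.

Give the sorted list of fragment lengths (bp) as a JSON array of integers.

Per-enzyme occurrences:
  LmaV (CCGGG, off=3): starts [40, 87, 124, 153, 210] → cuts [43, 90, 127, 156, 213]
  PtaX (CTTGGCT, off=5): starts [51, 59, 102, 134, 174, 202] → cuts [56, 64, 107, 139, 179, 207]
  FykI (GTGGG, off=4): starts [2, 27, 33, 168, 186, 229, 236, 242] → cuts [6, 31, 37, 172, 190, 233, 240, 246]

All cut coordinates (distinct, sorted): [6, 31, 37, 43, 56, 64, 90, 107, 127, 139, 156, 172, 179, 190, 207, 213, 233, 240, 246]

Fragment lengths:
  [0,6): 6 bp
  [6,31): 25 bp
  [31,37): 6 bp
  [37,43): 6 bp
  [43,56): 13 bp
  [56,64): 8 bp
  [64,90): 26 bp
  [90,107): 17 bp
  [107,127): 20 bp
  [127,139): 12 bp
  [139,156): 17 bp
  [156,172): 16 bp
  [172,179): 7 bp
  [179,190): 11 bp
  [190,207): 17 bp
  [207,213): 6 bp
  [213,233): 20 bp
  [233,240): 7 bp
  [240,246): 6 bp
  [246,251): 5 bp

[5,6,6,6,6,6,7,7,8,11,12,13,16,17,17,17,20,20,25,26]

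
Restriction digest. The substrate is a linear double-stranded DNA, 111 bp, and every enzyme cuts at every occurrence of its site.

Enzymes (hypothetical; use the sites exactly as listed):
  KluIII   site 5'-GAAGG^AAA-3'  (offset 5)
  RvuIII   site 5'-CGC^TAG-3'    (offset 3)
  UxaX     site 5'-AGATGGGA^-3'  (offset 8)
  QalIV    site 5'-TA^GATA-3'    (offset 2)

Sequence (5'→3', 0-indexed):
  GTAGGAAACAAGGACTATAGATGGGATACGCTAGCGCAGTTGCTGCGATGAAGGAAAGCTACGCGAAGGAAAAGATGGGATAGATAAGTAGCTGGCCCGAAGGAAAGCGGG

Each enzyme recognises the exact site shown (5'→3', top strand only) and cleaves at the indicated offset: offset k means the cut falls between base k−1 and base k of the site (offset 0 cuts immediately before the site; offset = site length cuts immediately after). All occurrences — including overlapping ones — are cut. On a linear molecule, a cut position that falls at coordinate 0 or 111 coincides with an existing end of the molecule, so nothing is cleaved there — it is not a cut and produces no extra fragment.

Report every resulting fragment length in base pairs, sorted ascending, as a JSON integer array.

Site scan:
  KluIII GAAGGAAA/5: at [49, 64, 98] ⇒ [54, 69, 103]
  RvuIII CGCTAG/3: at [28] ⇒ [31]
  UxaX AGATGGGA/8: at [18, 72] ⇒ [26, 80]
  QalIV TAGATA/2: at [80] ⇒ [82]

All cut coordinates (distinct, sorted): [26, 31, 54, 69, 80, 82, 103]

Fragments:
  [0,26): 26 bp
  [26,31): 5 bp
  [31,54): 23 bp
  [54,69): 15 bp
  [69,80): 11 bp
  [80,82): 2 bp
  [82,103): 21 bp
  [103,111): 8 bp

[2,5,8,11,15,21,23,26]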